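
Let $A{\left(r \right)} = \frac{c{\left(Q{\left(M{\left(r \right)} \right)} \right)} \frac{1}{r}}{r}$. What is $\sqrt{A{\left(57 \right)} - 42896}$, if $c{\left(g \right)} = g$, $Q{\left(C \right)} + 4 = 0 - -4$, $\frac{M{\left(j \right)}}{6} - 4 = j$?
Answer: $4 i \sqrt{2681} \approx 207.11 i$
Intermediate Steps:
$M{\left(j \right)} = 24 + 6 j$
$Q{\left(C \right)} = 0$ ($Q{\left(C \right)} = -4 + \left(0 - -4\right) = -4 + \left(0 + 4\right) = -4 + 4 = 0$)
$A{\left(r \right)} = 0$ ($A{\left(r \right)} = \frac{0 \frac{1}{r}}{r} = \frac{0}{r} = 0$)
$\sqrt{A{\left(57 \right)} - 42896} = \sqrt{0 - 42896} = \sqrt{-42896} = 4 i \sqrt{2681}$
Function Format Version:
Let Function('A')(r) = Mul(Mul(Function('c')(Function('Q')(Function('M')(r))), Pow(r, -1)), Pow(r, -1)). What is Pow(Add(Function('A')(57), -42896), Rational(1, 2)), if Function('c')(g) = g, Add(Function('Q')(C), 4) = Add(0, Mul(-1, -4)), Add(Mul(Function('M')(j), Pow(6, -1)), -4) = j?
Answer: Mul(4, I, Pow(2681, Rational(1, 2))) ≈ Mul(207.11, I)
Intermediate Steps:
Function('M')(j) = Add(24, Mul(6, j))
Function('Q')(C) = 0 (Function('Q')(C) = Add(-4, Add(0, Mul(-1, -4))) = Add(-4, Add(0, 4)) = Add(-4, 4) = 0)
Function('A')(r) = 0 (Function('A')(r) = Mul(Mul(0, Pow(r, -1)), Pow(r, -1)) = Mul(0, Pow(r, -1)) = 0)
Pow(Add(Function('A')(57), -42896), Rational(1, 2)) = Pow(Add(0, -42896), Rational(1, 2)) = Pow(-42896, Rational(1, 2)) = Mul(4, I, Pow(2681, Rational(1, 2)))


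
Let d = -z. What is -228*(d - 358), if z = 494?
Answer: 194256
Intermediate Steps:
d = -494 (d = -1*494 = -494)
-228*(d - 358) = -228*(-494 - 358) = -228*(-852) = 194256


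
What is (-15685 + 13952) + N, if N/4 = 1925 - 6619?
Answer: -20509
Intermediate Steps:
N = -18776 (N = 4*(1925 - 6619) = 4*(-4694) = -18776)
(-15685 + 13952) + N = (-15685 + 13952) - 18776 = -1733 - 18776 = -20509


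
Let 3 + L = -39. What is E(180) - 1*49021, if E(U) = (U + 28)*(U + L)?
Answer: -20317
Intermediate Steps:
L = -42 (L = -3 - 39 = -42)
E(U) = (-42 + U)*(28 + U) (E(U) = (U + 28)*(U - 42) = (28 + U)*(-42 + U) = (-42 + U)*(28 + U))
E(180) - 1*49021 = (-1176 + 180**2 - 14*180) - 1*49021 = (-1176 + 32400 - 2520) - 49021 = 28704 - 49021 = -20317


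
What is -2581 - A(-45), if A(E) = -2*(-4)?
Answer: -2589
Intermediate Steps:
A(E) = 8
-2581 - A(-45) = -2581 - 1*8 = -2581 - 8 = -2589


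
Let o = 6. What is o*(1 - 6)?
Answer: -30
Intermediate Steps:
o*(1 - 6) = 6*(1 - 6) = 6*(-5) = -30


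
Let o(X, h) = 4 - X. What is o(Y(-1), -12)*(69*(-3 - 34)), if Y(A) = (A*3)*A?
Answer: -2553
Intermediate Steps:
Y(A) = 3*A² (Y(A) = (3*A)*A = 3*A²)
o(Y(-1), -12)*(69*(-3 - 34)) = (4 - 3*(-1)²)*(69*(-3 - 34)) = (4 - 3)*(69*(-37)) = (4 - 1*3)*(-2553) = (4 - 3)*(-2553) = 1*(-2553) = -2553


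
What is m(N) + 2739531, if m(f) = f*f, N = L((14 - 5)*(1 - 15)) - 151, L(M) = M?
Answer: 2816260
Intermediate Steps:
N = -277 (N = (14 - 5)*(1 - 15) - 151 = 9*(-14) - 151 = -126 - 151 = -277)
m(f) = f²
m(N) + 2739531 = (-277)² + 2739531 = 76729 + 2739531 = 2816260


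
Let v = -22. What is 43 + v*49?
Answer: -1035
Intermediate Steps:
43 + v*49 = 43 - 22*49 = 43 - 1078 = -1035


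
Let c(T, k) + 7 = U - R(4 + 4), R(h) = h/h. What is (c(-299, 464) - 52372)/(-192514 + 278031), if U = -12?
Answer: -52392/85517 ≈ -0.61265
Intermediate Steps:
R(h) = 1
c(T, k) = -20 (c(T, k) = -7 + (-12 - 1*1) = -7 + (-12 - 1) = -7 - 13 = -20)
(c(-299, 464) - 52372)/(-192514 + 278031) = (-20 - 52372)/(-192514 + 278031) = -52392/85517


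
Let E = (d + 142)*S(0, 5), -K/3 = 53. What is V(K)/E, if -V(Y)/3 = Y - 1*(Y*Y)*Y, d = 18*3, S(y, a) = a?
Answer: -602928/49 ≈ -12305.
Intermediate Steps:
K = -159 (K = -3*53 = -159)
d = 54
V(Y) = -3*Y + 3*Y³ (V(Y) = -3*(Y - 1*(Y*Y)*Y) = -3*(Y - 1*Y²*Y) = -3*(Y - Y²*Y) = -3*(Y - Y³) = -3*Y + 3*Y³)
E = 980 (E = (54 + 142)*5 = 196*5 = 980)
V(K)/E = (3*(-159)*(-1 + (-159)²))/980 = (3*(-159)*(-1 + 25281))*(1/980) = (3*(-159)*25280)*(1/980) = -12058560*1/980 = -602928/49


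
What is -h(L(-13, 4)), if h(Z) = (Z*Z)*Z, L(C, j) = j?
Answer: -64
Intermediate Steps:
h(Z) = Z**3 (h(Z) = Z**2*Z = Z**3)
-h(L(-13, 4)) = -1*4**3 = -1*64 = -64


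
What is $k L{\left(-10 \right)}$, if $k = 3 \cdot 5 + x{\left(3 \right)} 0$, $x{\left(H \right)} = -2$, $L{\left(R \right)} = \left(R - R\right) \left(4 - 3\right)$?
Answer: $0$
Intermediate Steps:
$L{\left(R \right)} = 0$ ($L{\left(R \right)} = 0 \cdot 1 = 0$)
$k = 15$ ($k = 3 \cdot 5 - 0 = 15 + 0 = 15$)
$k L{\left(-10 \right)} = 15 \cdot 0 = 0$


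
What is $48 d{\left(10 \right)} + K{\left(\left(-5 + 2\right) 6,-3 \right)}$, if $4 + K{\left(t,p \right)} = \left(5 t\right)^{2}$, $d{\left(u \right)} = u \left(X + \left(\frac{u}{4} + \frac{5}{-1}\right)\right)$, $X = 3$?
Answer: $8336$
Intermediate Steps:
$d{\left(u \right)} = u \left(-2 + \frac{u}{4}\right)$ ($d{\left(u \right)} = u \left(3 + \left(\frac{u}{4} + \frac{5}{-1}\right)\right) = u \left(3 + \left(u \frac{1}{4} + 5 \left(-1\right)\right)\right) = u \left(3 + \left(\frac{u}{4} - 5\right)\right) = u \left(3 + \left(-5 + \frac{u}{4}\right)\right) = u \left(-2 + \frac{u}{4}\right)$)
$K{\left(t,p \right)} = -4 + 25 t^{2}$ ($K{\left(t,p \right)} = -4 + \left(5 t\right)^{2} = -4 + 25 t^{2}$)
$48 d{\left(10 \right)} + K{\left(\left(-5 + 2\right) 6,-3 \right)} = 48 \cdot \frac{1}{4} \cdot 10 \left(-8 + 10\right) - \left(4 - 25 \left(\left(-5 + 2\right) 6\right)^{2}\right) = 48 \cdot \frac{1}{4} \cdot 10 \cdot 2 - \left(4 - 25 \left(\left(-3\right) 6\right)^{2}\right) = 48 \cdot 5 - \left(4 - 25 \left(-18\right)^{2}\right) = 240 + \left(-4 + 25 \cdot 324\right) = 240 + \left(-4 + 8100\right) = 240 + 8096 = 8336$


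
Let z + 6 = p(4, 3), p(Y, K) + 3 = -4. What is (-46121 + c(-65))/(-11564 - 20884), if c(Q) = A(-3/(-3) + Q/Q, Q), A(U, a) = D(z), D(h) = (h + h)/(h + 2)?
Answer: 507305/356928 ≈ 1.4213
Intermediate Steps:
p(Y, K) = -7 (p(Y, K) = -3 - 4 = -7)
z = -13 (z = -6 - 7 = -13)
D(h) = 2*h/(2 + h) (D(h) = (2*h)/(2 + h) = 2*h/(2 + h))
A(U, a) = 26/11 (A(U, a) = 2*(-13)/(2 - 13) = 2*(-13)/(-11) = 2*(-13)*(-1/11) = 26/11)
c(Q) = 26/11
(-46121 + c(-65))/(-11564 - 20884) = (-46121 + 26/11)/(-11564 - 20884) = -507305/11/(-32448) = -507305/11*(-1/32448) = 507305/356928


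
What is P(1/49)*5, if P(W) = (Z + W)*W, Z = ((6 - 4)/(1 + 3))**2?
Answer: 265/9604 ≈ 0.027593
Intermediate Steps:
Z = 1/4 (Z = (2/4)**2 = (2*(1/4))**2 = (1/2)**2 = 1/4 ≈ 0.25000)
P(W) = W*(1/4 + W) (P(W) = (1/4 + W)*W = W*(1/4 + W))
P(1/49)*5 = ((1/4 + 1/49)/49)*5 = ((1/49)*(53/196))*5 = (53/9604)*5 = 265/9604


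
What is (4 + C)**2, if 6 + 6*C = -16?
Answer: 1/9 ≈ 0.11111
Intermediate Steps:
C = -11/3 (C = -1 + (1/6)*(-16) = -1 - 8/3 = -11/3 ≈ -3.6667)
(4 + C)**2 = (4 - 11/3)**2 = (1/3)**2 = 1/9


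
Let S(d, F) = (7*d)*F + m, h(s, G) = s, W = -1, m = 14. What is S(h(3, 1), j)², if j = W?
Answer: 49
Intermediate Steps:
j = -1
S(d, F) = 14 + 7*F*d (S(d, F) = (7*d)*F + 14 = 7*F*d + 14 = 14 + 7*F*d)
S(h(3, 1), j)² = (14 + 7*(-1)*3)² = (14 - 21)² = (-7)² = 49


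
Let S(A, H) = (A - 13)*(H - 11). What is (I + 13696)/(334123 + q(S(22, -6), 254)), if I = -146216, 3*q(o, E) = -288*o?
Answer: -132520/348811 ≈ -0.37992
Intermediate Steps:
S(A, H) = (-13 + A)*(-11 + H)
q(o, E) = -96*o (q(o, E) = (-288*o)/3 = -96*o)
(I + 13696)/(334123 + q(S(22, -6), 254)) = (-146216 + 13696)/(334123 - 96*(143 - 13*(-6) - 11*22 + 22*(-6))) = -132520/(334123 - 96*(143 + 78 - 242 - 132)) = -132520/(334123 - 96*(-153)) = -132520/(334123 + 14688) = -132520/348811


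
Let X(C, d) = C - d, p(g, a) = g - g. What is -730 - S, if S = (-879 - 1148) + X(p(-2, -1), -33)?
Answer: 1264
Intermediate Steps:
p(g, a) = 0
S = -1994 (S = (-879 - 1148) + (0 - 1*(-33)) = -2027 + (0 + 33) = -2027 + 33 = -1994)
-730 - S = -730 - 1*(-1994) = -730 + 1994 = 1264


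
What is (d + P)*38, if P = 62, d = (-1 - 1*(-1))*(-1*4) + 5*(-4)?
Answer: 1596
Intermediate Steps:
d = -20 (d = (-1 + 1)*(-4) - 20 = 0*(-4) - 20 = 0 - 20 = -20)
(d + P)*38 = (-20 + 62)*38 = 42*38 = 1596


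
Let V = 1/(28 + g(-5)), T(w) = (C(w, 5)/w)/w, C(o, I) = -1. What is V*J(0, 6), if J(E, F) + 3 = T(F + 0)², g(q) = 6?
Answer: -3887/44064 ≈ -0.088213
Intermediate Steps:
T(w) = -1/w² (T(w) = (-1/w)/w = -1/w²)
J(E, F) = -3 + F⁻⁴ (J(E, F) = -3 + (-1/(F + 0)²)² = -3 + (-1/F²)² = -3 + F⁻⁴)
V = 1/34 (V = 1/(28 + 6) = 1/34 ≈ 0.029412)
V*J(0, 6) = (-3 + 6⁻⁴)/34 = (-3 + 1/1296)/34 = (1/34)*(-3887/1296) = -3887/44064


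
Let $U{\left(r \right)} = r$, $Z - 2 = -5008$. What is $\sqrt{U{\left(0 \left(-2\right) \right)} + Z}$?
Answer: $i \sqrt{5006} \approx 70.753 i$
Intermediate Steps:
$Z = -5006$ ($Z = 2 - 5008 = -5006$)
$\sqrt{U{\left(0 \left(-2\right) \right)} + Z} = \sqrt{0 \left(-2\right) - 5006} = \sqrt{0 - 5006} = \sqrt{-5006} = i \sqrt{5006}$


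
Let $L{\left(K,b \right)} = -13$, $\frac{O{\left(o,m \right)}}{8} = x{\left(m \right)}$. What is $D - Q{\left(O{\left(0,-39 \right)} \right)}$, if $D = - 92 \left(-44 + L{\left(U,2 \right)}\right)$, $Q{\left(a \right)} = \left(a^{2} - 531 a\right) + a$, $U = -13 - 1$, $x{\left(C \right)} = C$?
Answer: $-257460$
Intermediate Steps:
$O{\left(o,m \right)} = 8 m$
$U = -14$ ($U = -13 - 1 = -14$)
$Q{\left(a \right)} = a^{2} - 530 a$
$D = 5244$ ($D = - 92 \left(-44 - 13\right) = \left(-92\right) \left(-57\right) = 5244$)
$D - Q{\left(O{\left(0,-39 \right)} \right)} = 5244 - 8 \left(-39\right) \left(-530 + 8 \left(-39\right)\right) = 5244 - - 312 \left(-530 - 312\right) = 5244 - \left(-312\right) \left(-842\right) = 5244 - 262704 = -257460$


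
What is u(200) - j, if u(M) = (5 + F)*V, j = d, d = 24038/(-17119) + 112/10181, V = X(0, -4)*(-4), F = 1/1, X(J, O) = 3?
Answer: -723880074/10252267 ≈ -70.607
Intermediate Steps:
F = 1
V = -12 (V = 3*(-4) = -12)
d = -14283150/10252267 (d = 24038*(-1/17119) + 112*(1/10181) = -1414/1007 + 112/10181 = -14283150/10252267 ≈ -1.3932)
j = -14283150/10252267 ≈ -1.3932
u(M) = -72 (u(M) = (5 + 1)*(-12) = 6*(-12) = -72)
u(200) - j = -72 - 1*(-14283150/10252267) = -72 + 14283150/10252267 = -723880074/10252267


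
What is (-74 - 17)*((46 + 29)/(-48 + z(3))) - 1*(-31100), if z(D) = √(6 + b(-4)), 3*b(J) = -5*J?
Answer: 15340300/491 + 975*√114/982 ≈ 31254.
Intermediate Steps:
b(J) = -5*J/3 (b(J) = (-5*J)/3 = -5*J/3)
z(D) = √114/3 (z(D) = √(6 - 5/3*(-4)) = √(6 + 20/3) = √(38/3) = √114/3)
(-74 - 17)*((46 + 29)/(-48 + z(3))) - 1*(-31100) = (-74 - 17)*((46 + 29)/(-48 + √114/3)) - 1*(-31100) = -6825/(-48 + √114/3) + 31100 = 31100 - 6825/(-48 + √114/3)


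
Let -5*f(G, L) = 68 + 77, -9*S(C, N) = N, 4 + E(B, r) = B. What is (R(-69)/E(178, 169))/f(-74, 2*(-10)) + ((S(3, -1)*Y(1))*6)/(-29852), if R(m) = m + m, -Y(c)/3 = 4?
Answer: 173331/6276383 ≈ 0.027616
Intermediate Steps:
E(B, r) = -4 + B
Y(c) = -12 (Y(c) = -3*4 = -12)
S(C, N) = -N/9
f(G, L) = -29 (f(G, L) = -(68 + 77)/5 = -⅕*145 = -29)
R(m) = 2*m
(R(-69)/E(178, 169))/f(-74, 2*(-10)) + ((S(3, -1)*Y(1))*6)/(-29852) = ((2*(-69))/(-4 + 178))/(-29) + ((-⅑*(-1)*(-12))*6)/(-29852) = -138/174*(-1/29) + (((⅑)*(-12))*6)*(-1/29852) = -138*1/174*(-1/29) - 4/3*6*(-1/29852) = -23/29*(-1/29) - 8*(-1/29852) = 23/841 + 2/7463 = 173331/6276383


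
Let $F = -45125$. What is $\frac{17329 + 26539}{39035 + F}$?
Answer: $- \frac{21934}{3045} \approx -7.2033$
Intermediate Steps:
$\frac{17329 + 26539}{39035 + F} = \frac{17329 + 26539}{39035 - 45125} = \frac{43868}{-6090} = 43868 \left(- \frac{1}{6090}\right) = - \frac{21934}{3045}$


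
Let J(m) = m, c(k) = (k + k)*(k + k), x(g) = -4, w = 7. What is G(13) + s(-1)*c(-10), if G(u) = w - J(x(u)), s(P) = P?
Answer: -389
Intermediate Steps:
c(k) = 4*k**2 (c(k) = (2*k)*(2*k) = 4*k**2)
G(u) = 11 (G(u) = 7 - 1*(-4) = 7 + 4 = 11)
G(13) + s(-1)*c(-10) = 11 - 4*(-10)**2 = 11 - 4*100 = 11 - 1*400 = 11 - 400 = -389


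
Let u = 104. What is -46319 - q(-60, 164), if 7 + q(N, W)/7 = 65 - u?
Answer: -45997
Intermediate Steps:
q(N, W) = -322 (q(N, W) = -49 + 7*(65 - 1*104) = -49 + 7*(65 - 104) = -49 + 7*(-39) = -49 - 273 = -322)
-46319 - q(-60, 164) = -46319 - 1*(-322) = -46319 + 322 = -45997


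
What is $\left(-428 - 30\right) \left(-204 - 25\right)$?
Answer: $104882$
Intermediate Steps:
$\left(-428 - 30\right) \left(-204 - 25\right) = \left(-458\right) \left(-229\right) = 104882$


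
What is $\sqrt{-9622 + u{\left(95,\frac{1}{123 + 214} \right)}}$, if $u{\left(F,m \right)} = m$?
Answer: $\frac{i \sqrt{1092760581}}{337} \approx 98.092 i$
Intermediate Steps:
$\sqrt{-9622 + u{\left(95,\frac{1}{123 + 214} \right)}} = \sqrt{-9622 + \frac{1}{123 + 214}} = \sqrt{-9622 + \frac{1}{337}} = \sqrt{- \frac{3242613}{337}} = \frac{i \sqrt{1092760581}}{337}$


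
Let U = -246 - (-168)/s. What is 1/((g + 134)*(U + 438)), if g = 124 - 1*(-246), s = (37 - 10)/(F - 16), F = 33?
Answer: 1/150080 ≈ 6.6631e-6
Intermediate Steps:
s = 27/17 (s = (37 - 10)/(33 - 16) = 27/17 ≈ 1.5882)
U = -1262/9 (U = -246 - (-168)/27/17 = -246 - (-168)*17/27 = -246 - 1*(-952/9) = -246 + 952/9 = -1262/9 ≈ -140.22)
g = 370 (g = 124 + 246 = 370)
1/((g + 134)*(U + 438)) = 1/((370 + 134)*(-1262/9 + 438)) = 1/(504*(2680/9)) = 1/150080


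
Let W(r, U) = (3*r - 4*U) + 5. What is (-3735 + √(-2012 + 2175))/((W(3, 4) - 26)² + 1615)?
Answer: -3735/2399 + √163/2399 ≈ -1.5516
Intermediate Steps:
W(r, U) = 5 - 4*U + 3*r (W(r, U) = (-4*U + 3*r) + 5 = 5 - 4*U + 3*r)
(-3735 + √(-2012 + 2175))/((W(3, 4) - 26)² + 1615) = (-3735 + √(-2012 + 2175))/(((5 - 4*4 + 3*3) - 26)² + 1615) = (-3735 + √163)/(((5 - 16 + 9) - 26)² + 1615) = (-3735 + √163)/((-2 - 26)² + 1615) = (-3735 + √163)/((-28)² + 1615) = (-3735 + √163)/(784 + 1615) = (-3735 + √163)/2399 = (-3735 + √163)*(1/2399) = -3735/2399 + √163/2399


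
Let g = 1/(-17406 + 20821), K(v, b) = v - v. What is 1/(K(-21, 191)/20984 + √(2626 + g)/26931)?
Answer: 26931*√30625006265/8967791 ≈ 525.54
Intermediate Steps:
K(v, b) = 0
g = 1/3415 ≈ 0.00029283
1/(K(-21, 191)/20984 + √(2626 + g)/26931) = 1/(0/20984 + √(2626 + 1/3415)/26931) = 1/(0*(1/20984) + √(8967791/3415)*(1/26931)) = 1/(0 + (√30625006265/3415)*(1/26931)) = 1/(0 + √30625006265/91969365) = 1/(√30625006265/91969365) = 26931*√30625006265/8967791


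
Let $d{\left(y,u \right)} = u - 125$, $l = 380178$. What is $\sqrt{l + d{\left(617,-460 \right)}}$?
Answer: $3 \sqrt{42177} \approx 616.11$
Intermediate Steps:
$d{\left(y,u \right)} = -125 + u$
$\sqrt{l + d{\left(617,-460 \right)}} = \sqrt{380178 - 585} = \sqrt{379593} = 3 \sqrt{42177}$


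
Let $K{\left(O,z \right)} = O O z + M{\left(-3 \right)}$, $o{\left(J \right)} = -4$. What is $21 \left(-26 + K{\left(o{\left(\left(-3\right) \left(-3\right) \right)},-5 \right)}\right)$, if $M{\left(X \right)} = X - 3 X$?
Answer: $-2100$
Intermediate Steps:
$M{\left(X \right)} = - 2 X$
$K{\left(O,z \right)} = 6 + z O^{2}$ ($K{\left(O,z \right)} = O O z - -6 = O^{2} z + 6 = z O^{2} + 6 = 6 + z O^{2}$)
$21 \left(-26 + K{\left(o{\left(\left(-3\right) \left(-3\right) \right)},-5 \right)}\right) = 21 \left(-26 + \left(6 - 5 \left(-4\right)^{2}\right)\right) = 21 \left(-26 + \left(6 - 80\right)\right) = 21 \left(-26 - 74\right) = 21 \left(-100\right) = -2100$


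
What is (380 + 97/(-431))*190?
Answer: 31099770/431 ≈ 72157.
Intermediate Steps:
(380 + 97/(-431))*190 = (380 + 97*(-1/431))*190 = (380 - 97/431)*190 = (163683/431)*190 = 31099770/431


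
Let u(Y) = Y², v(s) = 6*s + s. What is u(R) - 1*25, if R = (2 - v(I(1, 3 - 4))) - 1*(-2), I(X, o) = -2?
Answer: 299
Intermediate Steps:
v(s) = 7*s
R = 18 (R = (2 - 7*(-2)) - 1*(-2) = (2 - 1*(-14)) + 2 = (2 + 14) + 2 = 16 + 2 = 18)
u(R) - 1*25 = 18² - 1*25 = 324 - 25 = 299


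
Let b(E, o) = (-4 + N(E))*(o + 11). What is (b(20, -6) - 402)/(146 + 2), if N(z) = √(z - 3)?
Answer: -211/74 + 5*√17/148 ≈ -2.7121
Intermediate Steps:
N(z) = √(-3 + z)
b(E, o) = (-4 + √(-3 + E))*(11 + o) (b(E, o) = (-4 + √(-3 + E))*(o + 11) = (-4 + √(-3 + E))*(11 + o))
(b(20, -6) - 402)/(146 + 2) = ((-44 - 4*(-6) + 11*√(-3 + 20) - 6*√(-3 + 20)) - 402)/(146 + 2) = ((-44 + 24 + 11*√17 - 6*√17) - 402)/148 = ((-20 + 5*√17) - 402)*(1/148) = (-422 + 5*√17)*(1/148) = -211/74 + 5*√17/148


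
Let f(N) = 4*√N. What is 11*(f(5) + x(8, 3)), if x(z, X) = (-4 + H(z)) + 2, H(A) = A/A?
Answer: -11 + 44*√5 ≈ 87.387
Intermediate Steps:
H(A) = 1
x(z, X) = -1 (x(z, X) = (-4 + 1) + 2 = -3 + 2 = -1)
11*(f(5) + x(8, 3)) = 11*(4*√5 - 1) = 11*(-1 + 4*√5) = -11 + 44*√5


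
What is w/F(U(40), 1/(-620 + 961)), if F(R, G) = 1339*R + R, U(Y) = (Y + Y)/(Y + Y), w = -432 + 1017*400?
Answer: 101592/335 ≈ 303.26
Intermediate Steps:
w = 406368 (w = -432 + 406800 = 406368)
U(Y) = 1 (U(Y) = (2*Y)/((2*Y)) = (2*Y)*(1/(2*Y)) = 1)
F(R, G) = 1340*R
w/F(U(40), 1/(-620 + 961)) = 406368/((1340*1)) = 406368/1340 = 406368*(1/1340) = 101592/335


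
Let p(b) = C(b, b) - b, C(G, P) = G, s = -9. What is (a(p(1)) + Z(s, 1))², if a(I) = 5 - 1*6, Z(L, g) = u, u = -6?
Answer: 49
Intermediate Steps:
Z(L, g) = -6
p(b) = 0 (p(b) = b - b = 0)
a(I) = -1 (a(I) = 5 - 6 = -1)
(a(p(1)) + Z(s, 1))² = (-1 - 6)² = (-7)² = 49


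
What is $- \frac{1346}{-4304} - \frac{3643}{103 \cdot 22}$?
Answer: $- \frac{3157359}{2438216} \approx -1.2949$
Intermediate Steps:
$- \frac{1346}{-4304} - \frac{3643}{103 \cdot 22} = \left(-1346\right) \left(- \frac{1}{4304}\right) - \frac{3643}{2266} = \frac{673}{2152} - \frac{3643}{2266} = - \frac{3157359}{2438216}$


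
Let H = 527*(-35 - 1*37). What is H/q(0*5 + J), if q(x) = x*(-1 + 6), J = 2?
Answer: -18972/5 ≈ -3794.4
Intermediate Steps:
H = -37944 (H = 527*(-35 - 37) = 527*(-72) = -37944)
q(x) = 5*x (q(x) = x*5 = 5*x)
H/q(0*5 + J) = -37944*1/(5*(0*5 + 2)) = -37944*1/(5*(0 + 2)) = -37944/(5*2) = -37944/10 = -37944*1/10 = -18972/5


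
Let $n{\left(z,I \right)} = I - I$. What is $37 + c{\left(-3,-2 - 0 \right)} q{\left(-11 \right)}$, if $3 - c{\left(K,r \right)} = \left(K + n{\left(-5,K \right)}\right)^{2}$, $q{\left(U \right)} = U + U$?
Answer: $169$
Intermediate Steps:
$n{\left(z,I \right)} = 0$
$q{\left(U \right)} = 2 U$
$c{\left(K,r \right)} = 3 - K^{2}$ ($c{\left(K,r \right)} = 3 - \left(K + 0\right)^{2} = 3 - K^{2}$)
$37 + c{\left(-3,-2 - 0 \right)} q{\left(-11 \right)} = 37 + \left(3 - \left(-3\right)^{2}\right) 2 \left(-11\right) = 37 + \left(3 - 9\right) \left(-22\right) = 37 - -132 = 37 + 132 = 169$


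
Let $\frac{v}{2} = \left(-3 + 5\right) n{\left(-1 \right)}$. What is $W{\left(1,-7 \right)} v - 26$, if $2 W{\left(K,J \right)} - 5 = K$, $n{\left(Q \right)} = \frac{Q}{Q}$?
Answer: $-14$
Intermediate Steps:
$n{\left(Q \right)} = 1$
$W{\left(K,J \right)} = \frac{5}{2} + \frac{K}{2}$
$v = 4$ ($v = 2 \left(-3 + 5\right) 1 = 2 \cdot 2 \cdot 1 = 2 \cdot 2 = 4$)
$W{\left(1,-7 \right)} v - 26 = \left(\frac{5}{2} + \frac{1}{2} \cdot 1\right) 4 - 26 = \left(\frac{5}{2} + \frac{1}{2}\right) 4 - 26 = 3 \cdot 4 - 26 = 12 - 26 = -14$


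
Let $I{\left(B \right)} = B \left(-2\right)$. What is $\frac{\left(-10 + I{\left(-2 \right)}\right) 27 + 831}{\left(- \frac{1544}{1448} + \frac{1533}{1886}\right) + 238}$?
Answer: $\frac{76124618}{27052861} \approx 2.8139$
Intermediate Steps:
$I{\left(B \right)} = - 2 B$
$\frac{\left(-10 + I{\left(-2 \right)}\right) 27 + 831}{\left(- \frac{1544}{1448} + \frac{1533}{1886}\right) + 238} = \frac{\left(-10 - -4\right) 27 + 831}{\left(- \frac{1544}{1448} + \frac{1533}{1886}\right) + 238} = \frac{\left(-10 + 4\right) 27 + 831}{\left(\left(-1544\right) \frac{1}{1448} + 1533 \cdot \frac{1}{1886}\right) + 238} = \frac{\left(-6\right) 27 + 831}{\left(- \frac{193}{181} + \frac{1533}{1886}\right) + 238} = \frac{-162 + 831}{- \frac{86525}{341366} + 238} = \frac{669}{\frac{81158583}{341366}} = 669 \cdot \frac{341366}{81158583} = \frac{76124618}{27052861}$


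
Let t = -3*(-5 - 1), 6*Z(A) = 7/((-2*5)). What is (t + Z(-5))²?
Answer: 1151329/3600 ≈ 319.81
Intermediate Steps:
Z(A) = -7/60 (Z(A) = (7/((-2*5)))/6 = (7/(-10))/6 = (7*(-⅒))/6 = (⅙)*(-7/10) = -7/60)
t = 18 (t = -3*(-6) = 18)
(t + Z(-5))² = (18 - 7/60)² = (1073/60)² = 1151329/3600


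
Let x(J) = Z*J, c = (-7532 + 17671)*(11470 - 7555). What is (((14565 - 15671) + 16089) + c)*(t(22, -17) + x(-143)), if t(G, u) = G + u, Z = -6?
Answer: 34269011984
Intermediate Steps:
c = 39694185 (c = 10139*3915 = 39694185)
x(J) = -6*J
(((14565 - 15671) + 16089) + c)*(t(22, -17) + x(-143)) = (((14565 - 15671) + 16089) + 39694185)*((22 - 17) - 6*(-143)) = ((-1106 + 16089) + 39694185)*(5 + 858) = (14983 + 39694185)*863 = 39709168*863 = 34269011984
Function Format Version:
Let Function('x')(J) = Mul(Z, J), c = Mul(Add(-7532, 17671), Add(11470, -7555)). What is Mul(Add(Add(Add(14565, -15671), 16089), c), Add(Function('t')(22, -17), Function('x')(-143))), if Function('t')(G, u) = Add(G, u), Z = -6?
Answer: 34269011984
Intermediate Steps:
c = 39694185 (c = Mul(10139, 3915) = 39694185)
Function('x')(J) = Mul(-6, J)
Mul(Add(Add(Add(14565, -15671), 16089), c), Add(Function('t')(22, -17), Function('x')(-143))) = Mul(Add(Add(Add(14565, -15671), 16089), 39694185), Add(Add(22, -17), Mul(-6, -143))) = Mul(Add(Add(-1106, 16089), 39694185), Add(5, 858)) = Mul(Add(14983, 39694185), 863) = Mul(39709168, 863) = 34269011984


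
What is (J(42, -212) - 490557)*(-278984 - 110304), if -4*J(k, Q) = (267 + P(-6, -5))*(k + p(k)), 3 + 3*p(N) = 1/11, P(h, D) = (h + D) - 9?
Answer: 6334490637764/33 ≈ 1.9195e+11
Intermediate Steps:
P(h, D) = -9 + D + h (P(h, D) = (D + h) - 9 = -9 + D + h)
p(N) = -32/33 (p(N) = -1 + (⅓)/11 = -1 + (⅓)*(1/11) = -1 + 1/33 = -32/33)
J(k, Q) = 1976/33 - 247*k/4 (J(k, Q) = -(267 + (-9 - 5 - 6))*(k - 32/33)/4 = -(267 - 20)*(-32/33 + k)/4 = -247*(-32/33 + k)/4 = -(-7904/33 + 247*k)/4 = 1976/33 - 247*k/4)
(J(42, -212) - 490557)*(-278984 - 110304) = ((1976/33 - 247/4*42) - 490557)*(-278984 - 110304) = ((1976/33 - 5187/2) - 490557)*(-389288) = (-167219/66 - 490557)*(-389288) = -32543981/66*(-389288) = 6334490637764/33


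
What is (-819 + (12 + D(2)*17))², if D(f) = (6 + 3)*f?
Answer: 251001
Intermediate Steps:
D(f) = 9*f
(-819 + (12 + D(2)*17))² = (-819 + (12 + (9*2)*17))² = (-819 + (12 + 18*17))² = (-819 + (12 + 306))² = (-819 + 318)² = (-501)² = 251001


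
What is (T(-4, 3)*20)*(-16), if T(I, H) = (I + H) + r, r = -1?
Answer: 640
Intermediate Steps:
T(I, H) = -1 + H + I (T(I, H) = (I + H) - 1 = (H + I) - 1 = -1 + H + I)
(T(-4, 3)*20)*(-16) = ((-1 + 3 - 4)*20)*(-16) = -2*20*(-16) = -40*(-16) = 640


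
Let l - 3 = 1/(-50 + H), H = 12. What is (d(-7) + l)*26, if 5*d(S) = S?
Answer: 3887/95 ≈ 40.916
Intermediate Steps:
d(S) = S/5
l = 113/38 (l = 3 + 1/(-50 + 12) = 3 + 1/(-38) = 3 - 1/38 = 113/38 ≈ 2.9737)
(d(-7) + l)*26 = ((1/5)*(-7) + 113/38)*26 = (-7/5 + 113/38)*26 = (299/190)*26 = 3887/95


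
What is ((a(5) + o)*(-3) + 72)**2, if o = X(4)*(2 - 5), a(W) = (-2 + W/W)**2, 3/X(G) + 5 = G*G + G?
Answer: 125316/25 ≈ 5012.6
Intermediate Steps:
X(G) = 3/(-5 + G + G**2) (X(G) = 3/(-5 + (G*G + G)) = 3/(-5 + (G**2 + G)) = 3/(-5 + (G + G**2)) = 3/(-5 + G + G**2))
a(W) = 1 (a(W) = (-2 + 1)**2 = (-1)**2 = 1)
o = -3/5 (o = (3/(-5 + 4 + 4**2))*(2 - 5) = (3/(-5 + 4 + 16))*(-3) = (3/15)*(-3) = (3*(1/15))*(-3) = (1/5)*(-3) = -3/5 ≈ -0.60000)
((a(5) + o)*(-3) + 72)**2 = ((1 - 3/5)*(-3) + 72)**2 = ((2/5)*(-3) + 72)**2 = (-6/5 + 72)**2 = (354/5)**2 = 125316/25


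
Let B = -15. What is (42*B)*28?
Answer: -17640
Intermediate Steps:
(42*B)*28 = (42*(-15))*28 = -630*28 = -17640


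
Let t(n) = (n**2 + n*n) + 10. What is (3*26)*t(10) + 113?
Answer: 16493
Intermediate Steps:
t(n) = 10 + 2*n**2 (t(n) = (n**2 + n**2) + 10 = 2*n**2 + 10 = 10 + 2*n**2)
(3*26)*t(10) + 113 = (3*26)*(10 + 2*10**2) + 113 = 78*(10 + 2*100) + 113 = 78*(10 + 200) + 113 = 78*210 + 113 = 16380 + 113 = 16493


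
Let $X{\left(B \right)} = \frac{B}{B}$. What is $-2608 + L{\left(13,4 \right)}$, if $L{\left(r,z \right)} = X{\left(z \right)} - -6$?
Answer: $-2601$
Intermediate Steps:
$X{\left(B \right)} = 1$
$L{\left(r,z \right)} = 7$ ($L{\left(r,z \right)} = 1 - -6 = 1 + 6 = 7$)
$-2608 + L{\left(13,4 \right)} = -2608 + 7 = -2601$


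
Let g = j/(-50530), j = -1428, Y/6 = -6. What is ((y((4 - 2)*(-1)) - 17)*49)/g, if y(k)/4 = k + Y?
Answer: -29888495/102 ≈ -2.9302e+5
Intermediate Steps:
Y = -36 (Y = 6*(-6) = -36)
y(k) = -144 + 4*k (y(k) = 4*(k - 36) = 4*(-36 + k) = -144 + 4*k)
g = 714/25265 (g = -1428/(-50530) = -1428*(-1/50530) = 714/25265 ≈ 0.028260)
((y((4 - 2)*(-1)) - 17)*49)/g = (((-144 + 4*((4 - 2)*(-1))) - 17)*49)/(714/25265) = (((-144 + 4*(2*(-1))) - 17)*49)*(25265/714) = (((-144 + 4*(-2)) - 17)*49)*(25265/714) = (((-144 - 8) - 17)*49)*(25265/714) = ((-152 - 17)*49)*(25265/714) = -169*49*(25265/714) = -8281*25265/714 = -29888495/102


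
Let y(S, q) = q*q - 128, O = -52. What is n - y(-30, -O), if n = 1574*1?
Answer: -1002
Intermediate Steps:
y(S, q) = -128 + q² (y(S, q) = q² - 128 = -128 + q²)
n = 1574
n - y(-30, -O) = 1574 - (-128 + (-1*(-52))²) = 1574 - (-128 + 52²) = 1574 - (-128 + 2704) = 1574 - 1*2576 = 1574 - 2576 = -1002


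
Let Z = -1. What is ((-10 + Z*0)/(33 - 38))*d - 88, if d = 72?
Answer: 56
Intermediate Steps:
((-10 + Z*0)/(33 - 38))*d - 88 = ((-10 - 1*0)/(33 - 38))*72 - 88 = ((-10 + 0)/(-5))*72 - 88 = -10*(-⅕)*72 - 88 = 2*72 - 88 = 144 - 88 = 56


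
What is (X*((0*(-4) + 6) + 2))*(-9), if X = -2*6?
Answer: 864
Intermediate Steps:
X = -12
(X*((0*(-4) + 6) + 2))*(-9) = -12*((0*(-4) + 6) + 2)*(-9) = -12*((0 + 6) + 2)*(-9) = -12*(6 + 2)*(-9) = -12*8*(-9) = -96*(-9) = 864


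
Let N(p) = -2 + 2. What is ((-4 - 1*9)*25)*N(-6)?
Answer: 0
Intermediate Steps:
N(p) = 0
((-4 - 1*9)*25)*N(-6) = ((-4 - 1*9)*25)*0 = ((-4 - 9)*25)*0 = -13*25*0 = -325*0 = 0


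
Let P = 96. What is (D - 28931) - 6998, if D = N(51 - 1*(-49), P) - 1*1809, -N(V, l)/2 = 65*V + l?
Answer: -50930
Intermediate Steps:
N(V, l) = -130*V - 2*l (N(V, l) = -2*(65*V + l) = -2*(l + 65*V) = -130*V - 2*l)
D = -15001 (D = (-130*(51 - 1*(-49)) - 2*96) - 1*1809 = (-130*(51 + 49) - 192) - 1809 = (-130*100 - 192) - 1809 = (-13000 - 192) - 1809 = -13192 - 1809 = -15001)
(D - 28931) - 6998 = (-15001 - 28931) - 6998 = -43932 - 6998 = -50930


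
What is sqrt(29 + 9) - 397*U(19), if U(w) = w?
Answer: -7543 + sqrt(38) ≈ -7536.8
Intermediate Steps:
sqrt(29 + 9) - 397*U(19) = sqrt(29 + 9) - 397*19 = sqrt(38) - 7543 = -7543 + sqrt(38)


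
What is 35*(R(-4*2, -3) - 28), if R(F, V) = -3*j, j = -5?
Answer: -455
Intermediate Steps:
R(F, V) = 15 (R(F, V) = -3*(-5) = 15)
35*(R(-4*2, -3) - 28) = 35*(15 - 28) = 35*(-13) = -455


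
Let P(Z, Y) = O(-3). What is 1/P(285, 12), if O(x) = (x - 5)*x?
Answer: 1/24 ≈ 0.041667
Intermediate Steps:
O(x) = x*(-5 + x) (O(x) = (-5 + x)*x = x*(-5 + x))
P(Z, Y) = 24 (P(Z, Y) = -3*(-5 - 3) = -3*(-8) = 24)
1/P(285, 12) = 1/24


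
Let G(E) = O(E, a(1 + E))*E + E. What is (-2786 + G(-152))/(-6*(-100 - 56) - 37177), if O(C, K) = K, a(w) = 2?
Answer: 3242/36241 ≈ 0.089457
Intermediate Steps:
G(E) = 3*E (G(E) = 2*E + E = 3*E)
(-2786 + G(-152))/(-6*(-100 - 56) - 37177) = (-2786 + 3*(-152))/(-6*(-100 - 56) - 37177) = (-2786 - 456)/(-6*(-156) - 37177) = -3242/(936 - 37177) = -3242/(-36241) = -3242*(-1/36241) = 3242/36241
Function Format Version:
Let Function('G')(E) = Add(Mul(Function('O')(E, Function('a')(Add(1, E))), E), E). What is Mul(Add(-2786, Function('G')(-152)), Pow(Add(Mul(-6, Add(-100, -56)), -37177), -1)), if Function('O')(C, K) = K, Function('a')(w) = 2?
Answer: Rational(3242, 36241) ≈ 0.089457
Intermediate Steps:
Function('G')(E) = Mul(3, E) (Function('G')(E) = Add(Mul(2, E), E) = Mul(3, E))
Mul(Add(-2786, Function('G')(-152)), Pow(Add(Mul(-6, Add(-100, -56)), -37177), -1)) = Mul(Add(-2786, Mul(3, -152)), Pow(Add(Mul(-6, Add(-100, -56)), -37177), -1)) = Mul(Add(-2786, -456), Pow(Add(Mul(-6, -156), -37177), -1)) = Mul(-3242, Pow(Add(936, -37177), -1)) = Mul(-3242, Pow(-36241, -1)) = Mul(-3242, Rational(-1, 36241)) = Rational(3242, 36241)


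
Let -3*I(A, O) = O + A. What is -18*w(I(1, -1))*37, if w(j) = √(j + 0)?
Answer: 0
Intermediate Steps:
I(A, O) = -A/3 - O/3 (I(A, O) = -(O + A)/3 = -(A + O)/3 = -A/3 - O/3)
w(j) = √j
-18*w(I(1, -1))*37 = -18*√(-⅓*1 - ⅓*(-1))*37 = -18*√(-⅓ + ⅓)*37 = -18*√0*37 = -18*0*37 = 0*37 = 0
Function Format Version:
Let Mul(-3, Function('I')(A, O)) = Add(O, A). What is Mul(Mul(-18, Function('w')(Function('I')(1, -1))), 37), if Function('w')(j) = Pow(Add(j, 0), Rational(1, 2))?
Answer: 0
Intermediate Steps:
Function('I')(A, O) = Add(Mul(Rational(-1, 3), A), Mul(Rational(-1, 3), O)) (Function('I')(A, O) = Mul(Rational(-1, 3), Add(O, A)) = Mul(Rational(-1, 3), Add(A, O)) = Add(Mul(Rational(-1, 3), A), Mul(Rational(-1, 3), O)))
Function('w')(j) = Pow(j, Rational(1, 2))
Mul(Mul(-18, Function('w')(Function('I')(1, -1))), 37) = Mul(Mul(-18, Pow(Add(Mul(Rational(-1, 3), 1), Mul(Rational(-1, 3), -1)), Rational(1, 2))), 37) = Mul(Mul(-18, Pow(Add(Rational(-1, 3), Rational(1, 3)), Rational(1, 2))), 37) = Mul(Mul(-18, Pow(0, Rational(1, 2))), 37) = Mul(Mul(-18, 0), 37) = Mul(0, 37) = 0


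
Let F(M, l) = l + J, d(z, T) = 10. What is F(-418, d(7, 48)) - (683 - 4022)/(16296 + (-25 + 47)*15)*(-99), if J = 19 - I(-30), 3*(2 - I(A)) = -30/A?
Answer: 123883/16626 ≈ 7.4512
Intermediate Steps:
I(A) = 2 + 10/A (I(A) = 2 - (-10)/A = 2 + 10/A)
J = 52/3 (J = 19 - (2 + 10/(-30)) = 19 - (2 + 10*(-1/30)) = 19 - (2 - 1/3) = 19 - 1*5/3 = 19 - 5/3 = 52/3 ≈ 17.333)
F(M, l) = 52/3 + l (F(M, l) = l + 52/3 = 52/3 + l)
F(-418, d(7, 48)) - (683 - 4022)/(16296 + (-25 + 47)*15)*(-99) = (52/3 + 10) - (683 - 4022)/(16296 + (-25 + 47)*15)*(-99) = 82/3 - (-3339/(16296 + 22*15))*(-99) = 82/3 - (-3339/(16296 + 330))*(-99) = 82/3 - (-3339/16626)*(-99) = 82/3 - (-3339*1/16626)*(-99) = 82/3 - (-1113)*(-99)/5542 = 82/3 - 1*110187/5542 = 82/3 - 110187/5542 = 123883/16626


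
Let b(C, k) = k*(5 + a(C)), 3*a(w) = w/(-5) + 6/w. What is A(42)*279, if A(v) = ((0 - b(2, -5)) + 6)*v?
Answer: 414036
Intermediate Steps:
a(w) = 2/w - w/15 (a(w) = (w/(-5) + 6/w)/3 = (w*(-1/5) + 6/w)/3 = (-w/5 + 6/w)/3 = (6/w - w/5)/3 = 2/w - w/15)
b(C, k) = k*(5 + 2/C - C/15) (b(C, k) = k*(5 + (2/C - C/15)) = k*(5 + 2/C - C/15))
A(v) = 106*v/3 (A(v) = ((0 - (-5)*(30 + 2*(75 - 1*2))/(15*2)) + 6)*v = ((0 - (-5)*(30 + 2*(75 - 2))/(15*2)) + 6)*v = ((0 - (-5)*(30 + 2*73)/(15*2)) + 6)*v = ((0 - (-5)*(30 + 146)/(15*2)) + 6)*v = ((0 - (-5)*176/(15*2)) + 6)*v = ((0 - 1*(-88/3)) + 6)*v = ((0 + 88/3) + 6)*v = (88/3 + 6)*v = 106*v/3)
A(42)*279 = ((106/3)*42)*279 = 1484*279 = 414036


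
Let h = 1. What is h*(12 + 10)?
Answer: 22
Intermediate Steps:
h*(12 + 10) = 1*(12 + 10) = 1*22 = 22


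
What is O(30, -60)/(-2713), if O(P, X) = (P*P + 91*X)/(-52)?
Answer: -1140/35269 ≈ -0.032323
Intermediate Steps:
O(P, X) = -7*X/4 - P**2/52 (O(P, X) = (P**2 + 91*X)*(-1/52) = -7*X/4 - P**2/52)
O(30, -60)/(-2713) = (-7/4*(-60) - 1/52*30**2)/(-2713) = (105 - 1/52*900)*(-1/2713) = (105 - 225/13)*(-1/2713) = (1140/13)*(-1/2713) = -1140/35269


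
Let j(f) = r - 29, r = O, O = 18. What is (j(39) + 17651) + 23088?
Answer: 40728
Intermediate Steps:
r = 18
j(f) = -11 (j(f) = 18 - 29 = -11)
(j(39) + 17651) + 23088 = (-11 + 17651) + 23088 = 17640 + 23088 = 40728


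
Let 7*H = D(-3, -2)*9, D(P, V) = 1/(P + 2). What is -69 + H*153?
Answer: -1860/7 ≈ -265.71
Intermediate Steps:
D(P, V) = 1/(2 + P)
H = -9/7 (H = (9/(2 - 3))/7 = (9/(-1))/7 = (-1*9)/7 = (⅐)*(-9) = -9/7 ≈ -1.2857)
-69 + H*153 = -69 - 9/7*153 = -69 - 1377/7 = -1860/7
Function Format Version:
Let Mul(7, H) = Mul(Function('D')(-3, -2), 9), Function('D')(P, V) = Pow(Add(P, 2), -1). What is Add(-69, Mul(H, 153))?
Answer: Rational(-1860, 7) ≈ -265.71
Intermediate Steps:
Function('D')(P, V) = Pow(Add(2, P), -1)
H = Rational(-9, 7) (H = Mul(Rational(1, 7), Mul(Pow(Add(2, -3), -1), 9)) = Mul(Rational(1, 7), Mul(Pow(-1, -1), 9)) = Mul(Rational(1, 7), Mul(-1, 9)) = Mul(Rational(1, 7), -9) = Rational(-9, 7) ≈ -1.2857)
Add(-69, Mul(H, 153)) = Add(-69, Mul(Rational(-9, 7), 153)) = Add(-69, Rational(-1377, 7)) = Rational(-1860, 7)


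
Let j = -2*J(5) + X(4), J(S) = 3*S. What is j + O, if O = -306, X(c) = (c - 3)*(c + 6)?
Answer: -326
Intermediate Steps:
X(c) = (-3 + c)*(6 + c)
j = -20 (j = -6*5 + (-18 + 4² + 3*4) = -2*15 + (-18 + 16 + 12) = -30 + 10 = -20)
j + O = -20 - 306 = -326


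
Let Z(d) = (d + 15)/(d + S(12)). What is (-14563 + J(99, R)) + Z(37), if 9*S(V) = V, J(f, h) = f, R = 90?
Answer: -1663204/115 ≈ -14463.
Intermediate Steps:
S(V) = V/9
Z(d) = (15 + d)/(4/3 + d) (Z(d) = (d + 15)/(d + (1/9)*12) = (15 + d)/(d + 4/3) = (15 + d)/(4/3 + d))
(-14563 + J(99, R)) + Z(37) = (-14563 + 99) + 3*(15 + 37)/(4 + 3*37) = -14464 + 3*52/(4 + 111) = -14464 + 3*52/115 = -14464 + 3*(1/115)*52 = -14464 + 156/115 = -1663204/115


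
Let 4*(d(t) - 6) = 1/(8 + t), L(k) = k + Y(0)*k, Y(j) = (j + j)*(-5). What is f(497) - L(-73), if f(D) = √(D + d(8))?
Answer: 73 + 21*√73/8 ≈ 95.428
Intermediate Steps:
Y(j) = -10*j (Y(j) = (2*j)*(-5) = -10*j)
L(k) = k (L(k) = k + (-10*0)*k = k + 0*k = k + 0 = k)
d(t) = 6 + 1/(4*(8 + t))
f(D) = √(385/64 + D) (f(D) = √(D + (193 + 24*8)/(4*(8 + 8))) = √(D + (¼)*(193 + 192)/16) = √(D + (¼)*(1/16)*385) = √(D + 385/64) = √(385/64 + D))
f(497) - L(-73) = √(385 + 64*497)/8 - 1*(-73) = √(385 + 31808)/8 + 73 = √32193/8 + 73 = (21*√73)/8 + 73 = 21*√73/8 + 73 = 73 + 21*√73/8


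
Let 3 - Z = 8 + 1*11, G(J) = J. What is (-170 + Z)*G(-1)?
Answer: 186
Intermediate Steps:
Z = -16 (Z = 3 - (8 + 1*11) = 3 - (8 + 11) = 3 - 1*19 = 3 - 19 = -16)
(-170 + Z)*G(-1) = (-170 - 16)*(-1) = -186*(-1) = 186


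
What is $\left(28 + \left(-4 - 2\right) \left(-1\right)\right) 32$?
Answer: $1088$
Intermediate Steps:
$\left(28 + \left(-4 - 2\right) \left(-1\right)\right) 32 = \left(28 - -6\right) 32 = \left(28 + 6\right) 32 = 34 \cdot 32 = 1088$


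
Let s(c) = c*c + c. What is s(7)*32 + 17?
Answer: 1809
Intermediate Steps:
s(c) = c + c² (s(c) = c² + c = c + c²)
s(7)*32 + 17 = (7*(1 + 7))*32 + 17 = (7*8)*32 + 17 = 56*32 + 17 = 1792 + 17 = 1809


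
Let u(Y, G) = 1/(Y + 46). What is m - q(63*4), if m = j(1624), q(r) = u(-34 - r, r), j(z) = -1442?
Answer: -346079/240 ≈ -1442.0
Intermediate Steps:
u(Y, G) = 1/(46 + Y)
q(r) = 1/(12 - r) (q(r) = 1/(46 + (-34 - r)) = 1/(12 - r))
m = -1442
m - q(63*4) = -1442 - (-1)/(-12 + 63*4) = -1442 - (-1)/(-12 + 252) = -1442 - (-1)/240 = -1442 - 1*(-1/240) = -1442 + 1/240 = -346079/240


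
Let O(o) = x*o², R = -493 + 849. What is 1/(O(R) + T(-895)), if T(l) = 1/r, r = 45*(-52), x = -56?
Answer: -2340/16607485441 ≈ -1.4090e-7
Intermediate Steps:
r = -2340
R = 356
T(l) = -1/2340 (T(l) = 1/(-2340) = -1/2340)
O(o) = -56*o²
1/(O(R) + T(-895)) = 1/(-56*356² - 1/2340) = 1/(-56*126736 - 1/2340) = 1/(-7097216 - 1/2340) = 1/(-16607485441/2340) = -2340/16607485441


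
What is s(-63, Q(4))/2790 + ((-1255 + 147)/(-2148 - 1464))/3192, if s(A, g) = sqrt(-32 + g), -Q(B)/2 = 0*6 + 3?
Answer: 277/2882376 + I*sqrt(38)/2790 ≈ 9.6101e-5 + 0.0022095*I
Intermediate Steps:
Q(B) = -6 (Q(B) = -2*(0*6 + 3) = -2*(0 + 3) = -2*3 = -6)
s(-63, Q(4))/2790 + ((-1255 + 147)/(-2148 - 1464))/3192 = sqrt(-32 - 6)/2790 + ((-1255 + 147)/(-2148 - 1464))/3192 = sqrt(-38)*(1/2790) - 1108/(-3612)*(1/3192) = (I*sqrt(38))*(1/2790) - 1108*(-1/3612)*(1/3192) = I*sqrt(38)/2790 + (277/903)*(1/3192) = I*sqrt(38)/2790 + 277/2882376 = 277/2882376 + I*sqrt(38)/2790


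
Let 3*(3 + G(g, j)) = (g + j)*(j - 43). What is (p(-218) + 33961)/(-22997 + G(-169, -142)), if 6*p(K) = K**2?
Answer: -25129/2293 ≈ -10.959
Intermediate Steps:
p(K) = K**2/6
G(g, j) = -3 + (-43 + j)*(g + j)/3 (G(g, j) = -3 + ((g + j)*(j - 43))/3 = -3 + ((g + j)*(-43 + j))/3 = -3 + ((-43 + j)*(g + j))/3 = -3 + (-43 + j)*(g + j)/3)
(p(-218) + 33961)/(-22997 + G(-169, -142)) = ((1/6)*(-218)**2 + 33961)/(-22997 + (-3 - 43/3*(-169) - 43/3*(-142) + (1/3)*(-142)**2 + (1/3)*(-169)*(-142))) = ((1/6)*47524 + 33961)/(-22997 + (-3 + 7267/3 + 6106/3 + (1/3)*20164 + 23998/3)) = (23762/3 + 33961)/(-22997 + (-3 + 7267/3 + 6106/3 + 20164/3 + 23998/3)) = 125645/(3*(-22997 + 57526/3)) = 125645/(3*(-11465/3)) = (125645/3)*(-3/11465) = -25129/2293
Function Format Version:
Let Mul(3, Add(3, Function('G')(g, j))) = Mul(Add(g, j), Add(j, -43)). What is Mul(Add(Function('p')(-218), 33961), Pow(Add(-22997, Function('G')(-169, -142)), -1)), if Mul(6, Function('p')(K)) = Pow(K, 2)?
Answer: Rational(-25129, 2293) ≈ -10.959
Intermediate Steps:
Function('p')(K) = Mul(Rational(1, 6), Pow(K, 2))
Function('G')(g, j) = Add(-3, Mul(Rational(1, 3), Add(-43, j), Add(g, j))) (Function('G')(g, j) = Add(-3, Mul(Rational(1, 3), Mul(Add(g, j), Add(j, -43)))) = Add(-3, Mul(Rational(1, 3), Mul(Add(g, j), Add(-43, j)))) = Add(-3, Mul(Rational(1, 3), Mul(Add(-43, j), Add(g, j)))) = Add(-3, Mul(Rational(1, 3), Add(-43, j), Add(g, j))))
Mul(Add(Function('p')(-218), 33961), Pow(Add(-22997, Function('G')(-169, -142)), -1)) = Mul(Add(Mul(Rational(1, 6), Pow(-218, 2)), 33961), Pow(Add(-22997, Add(-3, Mul(Rational(-43, 3), -169), Mul(Rational(-43, 3), -142), Mul(Rational(1, 3), Pow(-142, 2)), Mul(Rational(1, 3), -169, -142))), -1)) = Mul(Add(Mul(Rational(1, 6), 47524), 33961), Pow(Add(-22997, Add(-3, Rational(7267, 3), Rational(6106, 3), Mul(Rational(1, 3), 20164), Rational(23998, 3))), -1)) = Mul(Add(Rational(23762, 3), 33961), Pow(Add(-22997, Add(-3, Rational(7267, 3), Rational(6106, 3), Rational(20164, 3), Rational(23998, 3))), -1)) = Mul(Rational(125645, 3), Pow(Add(-22997, Rational(57526, 3)), -1)) = Mul(Rational(125645, 3), Pow(Rational(-11465, 3), -1)) = Mul(Rational(125645, 3), Rational(-3, 11465)) = Rational(-25129, 2293)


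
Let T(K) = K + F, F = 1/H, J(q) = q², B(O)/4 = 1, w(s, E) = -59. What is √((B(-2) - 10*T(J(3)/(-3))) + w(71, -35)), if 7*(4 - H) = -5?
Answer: I*√29535/33 ≈ 5.2078*I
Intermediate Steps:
H = 33/7 (H = 4 - ⅐*(-5) = 4 + 5/7 = 33/7 ≈ 4.7143)
B(O) = 4 (B(O) = 4*1 = 4)
F = 7/33 (F = 1/(33/7) = 7/33 ≈ 0.21212)
T(K) = 7/33 + K (T(K) = K + 7/33 = 7/33 + K)
√((B(-2) - 10*T(J(3)/(-3))) + w(71, -35)) = √((4 - 10*(7/33 + 3²/(-3))) - 59) = √((4 - 10*(7/33 + 9*(-⅓))) - 59) = √((4 - 10*(7/33 - 3)) - 59) = √((4 - 10*(-92/33)) - 59) = √((4 + 920/33) - 59) = √(1052/33 - 59) = √(-895/33) = I*√29535/33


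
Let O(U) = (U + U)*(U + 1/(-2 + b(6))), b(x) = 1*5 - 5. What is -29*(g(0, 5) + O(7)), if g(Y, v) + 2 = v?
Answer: -2726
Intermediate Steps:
b(x) = 0 (b(x) = 5 - 5 = 0)
g(Y, v) = -2 + v
O(U) = 2*U*(-½ + U) (O(U) = (U + U)*(U + 1/(-2 + 0)) = (2*U)*(U + 1/(-2)) = (2*U)*(U - ½) = (2*U)*(-½ + U) = 2*U*(-½ + U))
-29*(g(0, 5) + O(7)) = -29*((-2 + 5) + 7*(-1 + 2*7)) = -29*(3 + 7*(-1 + 14)) = -29*(3 + 7*13) = -29*(3 + 91) = -29*94 = -2726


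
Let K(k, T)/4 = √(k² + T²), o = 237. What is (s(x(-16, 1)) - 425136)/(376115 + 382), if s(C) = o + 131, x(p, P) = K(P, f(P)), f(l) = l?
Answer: -424768/376497 ≈ -1.1282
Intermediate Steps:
K(k, T) = 4*√(T² + k²) (K(k, T) = 4*√(k² + T²) = 4*√(T² + k²))
x(p, P) = 4*√2*√(P²) (x(p, P) = 4*√(P² + P²) = 4*√(2*P²) = 4*(√2*√(P²)) = 4*√2*√(P²))
s(C) = 368 (s(C) = 237 + 131 = 368)
(s(x(-16, 1)) - 425136)/(376115 + 382) = (368 - 425136)/(376115 + 382) = -424768/376497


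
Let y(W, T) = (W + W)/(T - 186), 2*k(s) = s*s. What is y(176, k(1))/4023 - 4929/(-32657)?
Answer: 7333704629/48741650181 ≈ 0.15046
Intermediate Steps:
k(s) = s**2/2 (k(s) = (s*s)/2 = s**2/2)
y(W, T) = 2*W/(-186 + T) (y(W, T) = (2*W)/(-186 + T) = 2*W/(-186 + T))
y(176, k(1))/4023 - 4929/(-32657) = (2*176/(-186 + (1/2)*1**2))/4023 - 4929/(-32657) = (2*176/(-186 + (1/2)*1))*(1/4023) - 4929*(-1/32657) = (2*176/(-186 + 1/2))*(1/4023) + 4929/32657 = (2*176/(-371/2))*(1/4023) + 4929/32657 = (2*176*(-2/371))*(1/4023) + 4929/32657 = -704/371*1/4023 + 4929/32657 = -704/1492533 + 4929/32657 = 7333704629/48741650181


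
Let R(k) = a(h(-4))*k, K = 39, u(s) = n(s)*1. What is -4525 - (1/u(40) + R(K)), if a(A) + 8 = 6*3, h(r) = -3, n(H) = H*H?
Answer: -7864001/1600 ≈ -4915.0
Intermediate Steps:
n(H) = H**2
a(A) = 10 (a(A) = -8 + 6*3 = -8 + 18 = 10)
u(s) = s**2 (u(s) = s**2*1 = s**2)
R(k) = 10*k
-4525 - (1/u(40) + R(K)) = -4525 - (1/(40**2) + 10*39) = -4525 - (1/1600 + 390) = -4525 - 1*624001/1600 = -4525 - 624001/1600 = -7864001/1600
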